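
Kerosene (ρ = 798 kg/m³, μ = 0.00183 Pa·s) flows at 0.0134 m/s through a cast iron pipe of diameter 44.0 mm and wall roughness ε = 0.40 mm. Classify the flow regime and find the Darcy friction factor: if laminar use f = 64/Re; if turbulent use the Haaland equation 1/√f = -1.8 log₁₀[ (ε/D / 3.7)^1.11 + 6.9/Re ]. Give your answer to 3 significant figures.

Re = ρVD/μ = 798·0.0134·0.044/0.00183 = 257.1.
Re < 2300 → laminar, so f = 64/Re = 0.2489 (roughness is irrelevant in laminar flow).

f ≈ 0.249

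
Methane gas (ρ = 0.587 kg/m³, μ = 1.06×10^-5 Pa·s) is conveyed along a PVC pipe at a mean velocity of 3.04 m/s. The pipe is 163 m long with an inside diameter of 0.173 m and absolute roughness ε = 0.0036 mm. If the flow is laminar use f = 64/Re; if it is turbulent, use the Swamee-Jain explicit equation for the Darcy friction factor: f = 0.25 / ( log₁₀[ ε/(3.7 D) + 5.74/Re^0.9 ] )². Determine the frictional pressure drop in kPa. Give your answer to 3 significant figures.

Reynolds number Re = ρVD/μ = 0.587 · 3.04 · 0.173 / 1.06e-05 = 2.912e+04.
Re > 4000 → turbulent. Relative roughness ε/D = 3.6e-06/0.173 = 2.08e-05. Swamee-Jain: f = 0.25/(log₁₀[2.08e-05/3.7 + 5.74/2.912e+04^0.9])² = 0.25/(log₁₀[5.62e-06 + 0.000551])² = 0.25/(-3.255)² = 0.0236.
Darcy-Weisbach: ΔP = f(L/D)(ρV²/2) = 0.0236·(163/0.173)·(0.587·3.04²/2) = 0.0236·942.2·2.712 = 60.32 Pa.
ΔP = 60.32 Pa = 0.0603 kPa.

ΔP ≈ 0.0603 kPa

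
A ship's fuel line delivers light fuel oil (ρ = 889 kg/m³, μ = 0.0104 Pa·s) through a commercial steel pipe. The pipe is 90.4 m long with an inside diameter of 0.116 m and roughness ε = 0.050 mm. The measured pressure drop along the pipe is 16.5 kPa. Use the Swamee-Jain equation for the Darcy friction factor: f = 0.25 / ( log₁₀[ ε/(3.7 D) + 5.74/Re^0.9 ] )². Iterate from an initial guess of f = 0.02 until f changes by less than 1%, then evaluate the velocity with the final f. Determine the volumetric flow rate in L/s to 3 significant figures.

Q ≈ 13.3 L/s

Rearranging Darcy-Weisbach: V = √(2·ΔP·D/(f·L·ρ)). With ε/D = 5e-05/0.116 = 0.000431, iterate starting from f = 0.02:
  f = 0.02 → V = √(2·1.65e+04·0.116/(0.02·90.4·889)) = 1.543 m/s; Re = ρVD/μ = 1.53e+04; f → 0.02856
  f = 0.02856 → V = 1.291 m/s; Re = 1.281e+04; f → 0.02981
  f = 0.02981 → V = 1.264 m/s; Re = 1.253e+04; f → 0.02997
Converged (Δf/f < 1%). With the final f = 0.02997: V = √(2·1.65e+04·0.116/(0.02997·90.4·889)) = 1.261 m/s.
Q = V·A = 1.261·(π/4·0.116²) = 0.01332 m³/s = 13.3 L/s.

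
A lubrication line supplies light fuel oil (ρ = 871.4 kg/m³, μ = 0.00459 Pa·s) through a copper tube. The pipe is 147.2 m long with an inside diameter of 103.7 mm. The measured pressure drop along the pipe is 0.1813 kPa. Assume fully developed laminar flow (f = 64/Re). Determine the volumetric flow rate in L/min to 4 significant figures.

Q ≈ 45.70 L/min

For laminar flow, f = 64/Re with Re = ρVD/μ, so Darcy-Weisbach reduces to ΔP = 32μLV/D². Solving for V: V = ΔP·D²/(32μL) = 181.3·(0.1037)²/(32·0.00459·147.2) = 0.09017 m/s.
Check: Re = ρVD/μ = 871.4·0.09017·0.1037/0.00459 = 1775 < 2300, so the laminar assumption holds.
Q = V·A = 0.09017·(π/4·0.1037²) = 0.0007616 m³/s = 45.70 L/min.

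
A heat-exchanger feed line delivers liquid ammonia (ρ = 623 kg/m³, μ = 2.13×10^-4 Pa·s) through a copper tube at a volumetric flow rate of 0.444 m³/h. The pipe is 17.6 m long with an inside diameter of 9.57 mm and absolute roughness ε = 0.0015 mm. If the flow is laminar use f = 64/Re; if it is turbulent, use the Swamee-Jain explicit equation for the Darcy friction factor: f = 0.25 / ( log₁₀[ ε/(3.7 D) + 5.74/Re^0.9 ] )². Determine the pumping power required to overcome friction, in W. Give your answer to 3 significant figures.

P ≈ 4.48 W

Q = 0.444 m³/h = 0.444/3600 = 0.0001233 m³/s.
Cross-sectional area A = πD²/4 = π(0.00957)²/4 = 7.193e-05 m²; mean velocity V = Q/A = 0.0001233/7.193e-05 = 1.715 m/s.
Reynolds number Re = ρVD/μ = 623 · 1.715 · 0.00957 / 0.000213 = 4.799e+04.
Re > 4000 → turbulent. Relative roughness ε/D = 1.5e-06/0.00957 = 0.000157. Swamee-Jain: f = 0.25/(log₁₀[0.000157/3.7 + 5.74/4.799e+04^0.9])² = 0.25/(log₁₀[4.24e-05 + 0.000351])² = 0.25/(-3.405)² = 0.02157.
Darcy-Weisbach: ΔP = f(L/D)(ρV²/2) = 0.02157·(17.6/0.00957)·(623·1.715²/2) = 0.02157·1839·915.8 = 3.632e+04 Pa.
Pumping power P = QΔP = 0.0001233·3.632e+04 = 4.480 W = 4.48 W.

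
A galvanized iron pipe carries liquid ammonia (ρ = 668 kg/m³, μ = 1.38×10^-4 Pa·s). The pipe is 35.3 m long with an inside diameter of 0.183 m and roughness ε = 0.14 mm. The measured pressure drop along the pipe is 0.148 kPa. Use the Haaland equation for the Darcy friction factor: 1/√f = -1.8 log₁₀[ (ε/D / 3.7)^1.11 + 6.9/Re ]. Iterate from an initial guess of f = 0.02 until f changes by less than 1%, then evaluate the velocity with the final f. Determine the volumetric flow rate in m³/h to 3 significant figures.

Rearranging Darcy-Weisbach: V = √(2·ΔP·D/(f·L·ρ)). With ε/D = 0.00014/0.183 = 0.000765, iterate starting from f = 0.02:
  f = 0.02 → V = √(2·148·0.183/(0.02·35.3·668)) = 0.3389 m/s; Re = ρVD/μ = 3.002e+05; f → 0.01947
  f = 0.01947 → V = 0.3435 m/s; Re = 3.043e+05; f → 0.01946
Converged (Δf/f < 1%). With the final f = 0.01946: V = √(2·148·0.183/(0.01946·35.3·668)) = 0.3436 m/s.
Q = V·A = 0.3436·(π/4·0.183²) = 0.009038 m³/s = 32.5 m³/h.

Q ≈ 32.5 m³/h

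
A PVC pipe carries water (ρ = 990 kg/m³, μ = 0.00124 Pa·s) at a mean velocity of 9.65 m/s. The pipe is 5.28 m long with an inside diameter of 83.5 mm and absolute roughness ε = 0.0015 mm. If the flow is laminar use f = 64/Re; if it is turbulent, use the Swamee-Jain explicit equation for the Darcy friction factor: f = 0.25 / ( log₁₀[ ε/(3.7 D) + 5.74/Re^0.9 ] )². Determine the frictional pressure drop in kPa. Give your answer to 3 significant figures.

ΔP ≈ 37.5 kPa

Reynolds number Re = ρVD/μ = 990 · 9.65 · 0.0835 / 0.00124 = 6.433e+05.
Re > 4000 → turbulent. Relative roughness ε/D = 1.5e-06/0.0835 = 1.8e-05. Swamee-Jain: f = 0.25/(log₁₀[1.8e-05/3.7 + 5.74/6.433e+05^0.9])² = 0.25/(log₁₀[4.86e-06 + 3.4e-05])² = 0.25/(-4.411)² = 0.01285.
Darcy-Weisbach: ΔP = f(L/D)(ρV²/2) = 0.01285·(5.28/0.0835)·(990·9.65²/2) = 0.01285·63.23·4.61e+04 = 3.746e+04 Pa.
ΔP = 3.746e+04 Pa = 37.5 kPa.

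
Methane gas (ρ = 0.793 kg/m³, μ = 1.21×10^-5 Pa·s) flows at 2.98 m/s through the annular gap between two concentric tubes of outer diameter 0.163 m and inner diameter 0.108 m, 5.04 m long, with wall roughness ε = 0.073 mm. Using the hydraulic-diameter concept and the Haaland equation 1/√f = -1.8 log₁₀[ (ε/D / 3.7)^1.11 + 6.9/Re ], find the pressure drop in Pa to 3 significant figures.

ΔP ≈ 10.4 Pa

Hydraulic diameter D_h = 4A/P = D_o - D_i = 0.163 - 0.108 = 0.055 m.
Re = ρVD_h/μ = 0.793·2.98·0.055/1.21e-05 = 1.074e+04.
ε/D_h = 7.3e-05/0.055 = 0.00133; Haaland gives 1/√f = -1.8 log₁₀[0.00015+0.000642] = 5.582, so f = 0.03209.
ΔP = f(L/D_h)(ρV²/2) = 0.03209·5.04/0.055·3.521 = 10.36 Pa.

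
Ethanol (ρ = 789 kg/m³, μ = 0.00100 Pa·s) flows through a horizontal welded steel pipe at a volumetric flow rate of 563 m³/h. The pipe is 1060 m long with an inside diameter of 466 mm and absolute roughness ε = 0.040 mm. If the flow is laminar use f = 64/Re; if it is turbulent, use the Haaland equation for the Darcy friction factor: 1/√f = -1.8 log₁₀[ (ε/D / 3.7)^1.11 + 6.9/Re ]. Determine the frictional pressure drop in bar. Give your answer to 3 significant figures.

ΔP ≈ 0.112 bar

Q = 563 m³/h = 563/3600 = 0.1564 m³/s.
Cross-sectional area A = πD²/4 = π(0.466)²/4 = 0.1706 m²; mean velocity V = Q/A = 0.1564/0.1706 = 0.9169 m/s.
Reynolds number Re = ρVD/μ = 789 · 0.9169 · 0.466 / 0.001 = 3.371e+05.
Re > 4000 → turbulent. Relative roughness ε/D = 4e-05/0.466 = 8.58e-05. Haaland: 1/√f = -1.8 log₁₀[(8.58e-05/3.7)^1.11 + 6.9/3.371e+05] = -1.8 log₁₀[7.17e-06 + 2.05e-05] = 8.205, so f = 0.01485.
Darcy-Weisbach: ΔP = f(L/D)(ρV²/2) = 0.01485·(1060/0.466)·(789·0.9169²/2) = 0.01485·2275·331.7 = 1.121e+04 Pa.
ΔP = 1.121e+04 Pa = 0.112 bar.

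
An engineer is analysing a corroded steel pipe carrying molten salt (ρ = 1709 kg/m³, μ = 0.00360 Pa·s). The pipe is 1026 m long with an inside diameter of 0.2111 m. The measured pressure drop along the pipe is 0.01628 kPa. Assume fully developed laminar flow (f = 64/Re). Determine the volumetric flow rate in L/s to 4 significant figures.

For laminar flow, f = 64/Re with Re = ρVD/μ, so Darcy-Weisbach reduces to ΔP = 32μLV/D². Solving for V: V = ΔP·D²/(32μL) = 16.28·(0.2111)²/(32·0.0036·1026) = 0.006138 m/s.
Check: Re = ρVD/μ = 1709·0.006138·0.2111/0.0036 = 615.1 < 2300, so the laminar assumption holds.
Q = V·A = 0.006138·(π/4·0.2111²) = 0.0002148 m³/s = 0.2148 L/s.

Q ≈ 0.2148 L/s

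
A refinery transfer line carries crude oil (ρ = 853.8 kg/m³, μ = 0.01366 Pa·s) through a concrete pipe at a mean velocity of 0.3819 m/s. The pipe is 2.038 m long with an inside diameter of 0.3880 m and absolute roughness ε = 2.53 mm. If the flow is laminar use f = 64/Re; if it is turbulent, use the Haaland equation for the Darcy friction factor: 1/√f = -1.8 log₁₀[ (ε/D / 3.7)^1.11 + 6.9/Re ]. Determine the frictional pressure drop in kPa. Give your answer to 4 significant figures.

Reynolds number Re = ρVD/μ = 853.8 · 0.3819 · 0.388 / 0.0137 = 9262.
Re > 4000 → turbulent. Relative roughness ε/D = 0.00253/0.388 = 0.00652. Haaland: 1/√f = -1.8 log₁₀[(0.00652/3.7)^1.11 + 6.9/9262] = -1.8 log₁₀[0.000877 + 0.000745] = 5.022, so f = 0.03965.
Darcy-Weisbach: ΔP = f(L/D)(ρV²/2) = 0.03965·(2.038/0.388)·(853.8·0.3819²/2) = 0.03965·5.253·62.26 = 12.97 Pa.
ΔP = 12.97 Pa = 0.01297 kPa.

ΔP ≈ 0.01297 kPa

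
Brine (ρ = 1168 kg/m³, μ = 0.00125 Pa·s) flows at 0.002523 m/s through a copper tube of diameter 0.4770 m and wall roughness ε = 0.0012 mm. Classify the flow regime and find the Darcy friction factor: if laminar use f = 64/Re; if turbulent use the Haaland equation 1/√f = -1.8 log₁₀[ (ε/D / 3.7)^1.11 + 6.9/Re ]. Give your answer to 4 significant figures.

Re = ρVD/μ = 1168·0.002523·0.477/0.00125 = 1125.
Re < 2300 → laminar, so f = 64/Re = 0.05691 (roughness is irrelevant in laminar flow).

f ≈ 0.05691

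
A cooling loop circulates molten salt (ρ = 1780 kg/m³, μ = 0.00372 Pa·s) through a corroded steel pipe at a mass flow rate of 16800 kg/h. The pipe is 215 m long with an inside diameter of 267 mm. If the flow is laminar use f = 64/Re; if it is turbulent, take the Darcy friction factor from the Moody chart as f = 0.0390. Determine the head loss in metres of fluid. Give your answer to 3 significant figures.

h_f ≈ 0.00351 m

ṁ = 16800 kg/h = 16800/3600 = 4.667 kg/s.
A = πD²/4 = π(0.267)²/4 = 0.05599 m²; mean velocity V = ṁ/(ρA) = 4.667/(1780 · 0.05599) = 0.04682 m/s.
Reynolds number Re = ρVD/μ = 1780 · 0.04682 · 0.267 / 0.00372 = 5982.
Re > 4000 → turbulent; use the Moody-chart value f = 0.0390.
Darcy-Weisbach: ΔP = f(L/D)(ρV²/2) = 0.039·(215/0.267)·(1780·0.04682²/2) = 0.039·805.2·1.951 = 61.28 Pa.
Head loss h_f = ΔP/(ρg) = 61.28/(1780·9.81) = 0.00351 m.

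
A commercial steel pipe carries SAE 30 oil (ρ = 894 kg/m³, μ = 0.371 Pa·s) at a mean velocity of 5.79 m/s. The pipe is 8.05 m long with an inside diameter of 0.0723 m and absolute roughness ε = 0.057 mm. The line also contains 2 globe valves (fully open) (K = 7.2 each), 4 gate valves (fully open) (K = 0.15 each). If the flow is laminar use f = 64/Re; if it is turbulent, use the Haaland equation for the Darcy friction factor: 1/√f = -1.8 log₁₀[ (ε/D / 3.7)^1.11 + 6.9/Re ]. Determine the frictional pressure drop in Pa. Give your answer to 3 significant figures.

ΔP ≈ 331000 Pa

Reynolds number Re = ρVD/μ = 894 · 5.79 · 0.0723 / 0.371 = 1009.
Re < 2300 → laminar flow, so f = 64/Re = 64/1009 = 0.06345 (the turbulent correlation is not needed).
Total minor-loss coefficient ΣK = 2·7.2 + 4·0.15 = 15.
ΔP = [f·L/D + ΣK]·(ρV²/2) = [0.06345·8.05/0.0723 + 15]·(894·5.79²/2) = [7.064 + 15]·1.499e+04 = 3.306e+05 Pa.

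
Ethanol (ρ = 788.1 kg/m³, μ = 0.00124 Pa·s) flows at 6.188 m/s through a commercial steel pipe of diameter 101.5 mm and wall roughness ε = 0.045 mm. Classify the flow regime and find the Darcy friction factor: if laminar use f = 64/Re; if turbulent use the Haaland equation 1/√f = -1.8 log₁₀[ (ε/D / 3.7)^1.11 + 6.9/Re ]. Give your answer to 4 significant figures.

f ≈ 0.01741

Re = ρVD/μ = 788.1·6.188·0.1015/0.00124 = 3.992e+05.
Re > 4000 → turbulent. ε/D = 4.5e-05/0.1015 = 0.000443; Haaland: 1/√f = -1.8 log₁₀[4.44e-05 + 1.73e-05] = 7.578, so f = 0.01741.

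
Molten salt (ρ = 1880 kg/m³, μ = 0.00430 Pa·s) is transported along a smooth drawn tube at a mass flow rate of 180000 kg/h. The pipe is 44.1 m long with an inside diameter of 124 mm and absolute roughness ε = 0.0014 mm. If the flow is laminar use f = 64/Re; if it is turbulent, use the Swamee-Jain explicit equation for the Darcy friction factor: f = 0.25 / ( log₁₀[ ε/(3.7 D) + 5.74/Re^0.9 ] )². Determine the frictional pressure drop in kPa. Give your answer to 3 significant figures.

ΔP ≈ 28.0 kPa

ṁ = 180000 kg/h = 180000/3600 = 50 kg/s.
A = πD²/4 = π(0.124)²/4 = 0.01208 m²; mean velocity V = ṁ/(ρA) = 50/(1880 · 0.01208) = 2.202 m/s.
Reynolds number Re = ρVD/μ = 1880 · 2.202 · 0.124 / 0.0043 = 1.194e+05.
Re > 4000 → turbulent. Relative roughness ε/D = 1.4e-06/0.124 = 1.13e-05. Swamee-Jain: f = 0.25/(log₁₀[1.13e-05/3.7 + 5.74/1.194e+05^0.9])² = 0.25/(log₁₀[3.05e-06 + 0.000155])² = 0.25/(-3.802)² = 0.0173.
Darcy-Weisbach: ΔP = f(L/D)(ρV²/2) = 0.0173·(44.1/0.124)·(1880·2.202²/2) = 0.0173·355.6·4559 = 2.804e+04 Pa.
ΔP = 2.804e+04 Pa = 28.0 kPa.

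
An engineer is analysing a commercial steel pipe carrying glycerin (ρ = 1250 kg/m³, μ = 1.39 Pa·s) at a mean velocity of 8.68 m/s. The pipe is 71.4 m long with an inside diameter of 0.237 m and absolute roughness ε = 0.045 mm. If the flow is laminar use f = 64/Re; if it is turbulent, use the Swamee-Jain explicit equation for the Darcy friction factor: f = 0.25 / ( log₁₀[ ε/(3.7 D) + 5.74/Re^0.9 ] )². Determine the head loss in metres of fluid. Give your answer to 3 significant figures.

h_f ≈ 40.0 m

Reynolds number Re = ρVD/μ = 1250 · 8.68 · 0.237 / 1.39 = 1850.
Re < 2300 → laminar flow, so f = 64/Re = 64/1850 = 0.0346 (the turbulent correlation is not needed).
Darcy-Weisbach: ΔP = f(L/D)(ρV²/2) = 0.0346·(71.4/0.237)·(1250·8.68²/2) = 0.0346·301.3·4.709e+04 = 4.908e+05 Pa.
Head loss h_f = ΔP/(ρg) = 4.908e+05/(1250·9.81) = 40.0 m.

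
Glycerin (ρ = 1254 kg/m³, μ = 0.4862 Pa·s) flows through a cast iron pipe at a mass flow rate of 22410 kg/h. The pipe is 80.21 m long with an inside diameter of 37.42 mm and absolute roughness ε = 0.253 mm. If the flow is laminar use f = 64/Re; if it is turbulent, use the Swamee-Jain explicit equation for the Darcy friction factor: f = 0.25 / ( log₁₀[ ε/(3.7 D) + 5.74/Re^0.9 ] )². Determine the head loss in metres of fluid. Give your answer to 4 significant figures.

ṁ = 22410 kg/h = 22410/3600 = 6.225 kg/s.
A = πD²/4 = π(0.03742)²/4 = 0.0011 m²; mean velocity V = ṁ/(ρA) = 6.225/(1254 · 0.0011) = 4.514 m/s.
Reynolds number Re = ρVD/μ = 1254 · 4.514 · 0.03742 / 0.486 = 435.6.
Re < 2300 → laminar flow, so f = 64/Re = 64/435.6 = 0.1469 (the turbulent correlation is not needed).
Darcy-Weisbach: ΔP = f(L/D)(ρV²/2) = 0.1469·(80.21/0.03742)·(1254·4.514²/2) = 0.1469·2144·1.277e+04 = 4.023e+06 Pa.
Head loss h_f = ΔP/(ρg) = 4.023e+06/(1254·9.81) = 327.0 m.

h_f ≈ 327.0 m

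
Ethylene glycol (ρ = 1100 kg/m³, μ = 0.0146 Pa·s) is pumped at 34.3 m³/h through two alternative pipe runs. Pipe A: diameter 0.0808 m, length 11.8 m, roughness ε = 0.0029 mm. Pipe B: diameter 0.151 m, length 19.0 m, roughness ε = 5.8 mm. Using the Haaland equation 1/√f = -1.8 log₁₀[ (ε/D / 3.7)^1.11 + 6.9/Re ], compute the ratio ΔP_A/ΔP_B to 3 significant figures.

Pipe A: V = Q/A = 0.009528/0.005128 = 1.858 m/s; Re = 1.131e+04; ε/D = 3.59e-05; Haaland → f = 0.0299; ΔP_A = f(L/D)(ρV²/2) = 8293 Pa.
Pipe B: V = Q/A = 0.009528/0.01791 = 0.532 m/s; Re = 6053; ε/D = 0.0384; Haaland → f = 0.06806; ΔP_B = f(L/D)(ρV²/2) = 1333 Pa.
ΔP_A/ΔP_B = 8293/1333 = 6.22.

ΔP_A/ΔP_B ≈ 6.22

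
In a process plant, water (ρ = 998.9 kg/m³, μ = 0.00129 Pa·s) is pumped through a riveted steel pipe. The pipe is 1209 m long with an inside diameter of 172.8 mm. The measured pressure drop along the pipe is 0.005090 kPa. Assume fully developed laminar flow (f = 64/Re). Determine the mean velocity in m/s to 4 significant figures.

V ≈ 0.003045 m/s

For laminar flow, f = 64/Re with Re = ρVD/μ, so Darcy-Weisbach reduces to ΔP = 32μLV/D². Solving for V: V = ΔP·D²/(32μL) = 5.09·(0.1728)²/(32·0.00129·1209) = 0.003045 m/s.
Check: Re = ρVD/μ = 998.9·0.003045·0.1728/0.00129 = 407.5 < 2300, so the laminar assumption holds.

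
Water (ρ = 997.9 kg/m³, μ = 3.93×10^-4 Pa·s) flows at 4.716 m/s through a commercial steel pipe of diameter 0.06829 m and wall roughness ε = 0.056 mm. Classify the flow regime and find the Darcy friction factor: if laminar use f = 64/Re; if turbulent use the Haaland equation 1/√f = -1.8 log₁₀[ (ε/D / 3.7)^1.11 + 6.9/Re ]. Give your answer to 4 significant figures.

f ≈ 0.01913

Re = ρVD/μ = 997.9·4.716·0.06829/0.000393 = 8.178e+05.
Re > 4000 → turbulent. ε/D = 5.6e-05/0.06829 = 0.00082; Haaland: 1/√f = -1.8 log₁₀[8.78e-05 + 8.44e-06] = 7.23, so f = 0.01913.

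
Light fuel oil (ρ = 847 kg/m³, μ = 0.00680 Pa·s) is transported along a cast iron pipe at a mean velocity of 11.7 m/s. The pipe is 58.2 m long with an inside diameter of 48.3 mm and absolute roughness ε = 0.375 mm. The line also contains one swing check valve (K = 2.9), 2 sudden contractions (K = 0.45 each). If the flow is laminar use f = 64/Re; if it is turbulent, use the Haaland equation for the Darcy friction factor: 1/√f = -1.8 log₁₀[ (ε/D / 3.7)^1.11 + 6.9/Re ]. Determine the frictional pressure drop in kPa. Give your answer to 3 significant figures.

ΔP ≈ 2720 kPa

Reynolds number Re = ρVD/μ = 847 · 11.7 · 0.0483 / 0.0068 = 7.039e+04.
Re > 4000 → turbulent. Relative roughness ε/D = 0.000375/0.0483 = 0.00776. Haaland: 1/√f = -1.8 log₁₀[(0.00776/3.7)^1.11 + 6.9/7.039e+04] = -1.8 log₁₀[0.00106 + 9.8e-05] = 5.282, so f = 0.03584.
Total minor-loss coefficient ΣK = 1·2.9 + 2·0.45 = 3.8.
ΔP = [f·L/D + ΣK]·(ρV²/2) = [0.03584·58.2/0.0483 + 3.8]·(847·11.7²/2) = [43.19 + 3.8]·5.797e+04 = 2.724e+06 Pa.
ΔP = 2.724e+06 Pa = 2720 kPa.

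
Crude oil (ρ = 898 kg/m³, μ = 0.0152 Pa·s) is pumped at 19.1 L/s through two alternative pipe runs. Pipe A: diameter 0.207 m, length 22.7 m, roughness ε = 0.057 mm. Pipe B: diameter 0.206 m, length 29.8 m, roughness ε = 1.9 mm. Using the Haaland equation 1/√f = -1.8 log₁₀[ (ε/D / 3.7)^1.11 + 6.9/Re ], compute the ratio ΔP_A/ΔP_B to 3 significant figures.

Pipe A: V = Q/A = 0.0191/0.03365 = 0.5675 m/s; Re = 6941; ε/D = 0.000275; Haaland → f = 0.03449; ΔP_A = f(L/D)(ρV²/2) = 547.1 Pa.
Pipe B: V = Q/A = 0.0191/0.03333 = 0.5731 m/s; Re = 6974; ε/D = 0.00922; Haaland → f = 0.04421; ΔP_B = f(L/D)(ρV²/2) = 943 Pa.
ΔP_A/ΔP_B = 547.1/943 = 0.580.

ΔP_A/ΔP_B ≈ 0.580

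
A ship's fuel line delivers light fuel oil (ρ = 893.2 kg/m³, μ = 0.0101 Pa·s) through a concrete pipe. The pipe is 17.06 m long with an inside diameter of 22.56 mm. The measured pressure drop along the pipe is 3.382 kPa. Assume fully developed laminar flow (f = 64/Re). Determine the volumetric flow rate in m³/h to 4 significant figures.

For laminar flow, f = 64/Re with Re = ρVD/μ, so Darcy-Weisbach reduces to ΔP = 32μLV/D². Solving for V: V = ΔP·D²/(32μL) = 3382·(0.02256)²/(32·0.0101·17.06) = 0.3122 m/s.
Check: Re = ρVD/μ = 893.2·0.3122·0.02256/0.0101 = 622.8 < 2300, so the laminar assumption holds.
Q = V·A = 0.3122·(π/4·0.02256²) = 0.0001248 m³/s = 0.4492 m³/h.

Q ≈ 0.4492 m³/h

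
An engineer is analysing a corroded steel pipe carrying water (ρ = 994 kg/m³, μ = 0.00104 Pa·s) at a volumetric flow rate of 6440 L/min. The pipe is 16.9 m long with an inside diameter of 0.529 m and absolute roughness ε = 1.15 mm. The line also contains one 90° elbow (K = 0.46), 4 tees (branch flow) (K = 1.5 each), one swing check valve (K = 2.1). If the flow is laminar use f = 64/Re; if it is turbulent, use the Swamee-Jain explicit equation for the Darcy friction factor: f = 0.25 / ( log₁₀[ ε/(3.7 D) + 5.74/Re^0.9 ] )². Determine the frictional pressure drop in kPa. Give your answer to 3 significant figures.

Q = 6440 L/min = 6440/60000 = 0.1073 m³/s.
Cross-sectional area A = πD²/4 = π(0.529)²/4 = 0.2198 m²; mean velocity V = Q/A = 0.1073/0.2198 = 0.4884 m/s.
Reynolds number Re = ρVD/μ = 994 · 0.4884 · 0.529 / 0.00104 = 2.469e+05.
Re > 4000 → turbulent. Relative roughness ε/D = 0.00115/0.529 = 0.00217. Swamee-Jain: f = 0.25/(log₁₀[0.00217/3.7 + 5.74/2.469e+05^0.9])² = 0.25/(log₁₀[0.000588 + 8.05e-05])² = 0.25/(-3.175)² = 0.0248.
Total minor-loss coefficient ΣK = 1·0.46 + 4·1.5 + 1·2.1 = 8.56.
ΔP = [f·L/D + ΣK]·(ρV²/2) = [0.0248·16.9/0.529 + 8.56]·(994·0.4884²/2) = [0.7922 + 8.56]·118.5 = 1109 Pa.
ΔP = 1109 Pa = 1.11 kPa.

ΔP ≈ 1.11 kPa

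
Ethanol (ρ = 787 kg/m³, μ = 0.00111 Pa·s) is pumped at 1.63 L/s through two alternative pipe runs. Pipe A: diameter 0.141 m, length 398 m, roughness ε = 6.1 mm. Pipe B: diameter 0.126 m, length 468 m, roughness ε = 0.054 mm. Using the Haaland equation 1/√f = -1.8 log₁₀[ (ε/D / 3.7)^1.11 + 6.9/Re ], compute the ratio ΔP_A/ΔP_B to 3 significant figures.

ΔP_A/ΔP_B ≈ 1.12

Pipe A: V = Q/A = 0.00163/0.01561 = 0.1044 m/s; Re = 1.044e+04; ε/D = 0.0433; Haaland → f = 0.06957; ΔP_A = f(L/D)(ρV²/2) = 842.1 Pa.
Pipe B: V = Q/A = 0.00163/0.01247 = 0.1307 m/s; Re = 1.168e+04; ε/D = 0.000429; Haaland → f = 0.03017; ΔP_B = f(L/D)(ρV²/2) = 753.7 Pa.
ΔP_A/ΔP_B = 842.1/753.7 = 1.12.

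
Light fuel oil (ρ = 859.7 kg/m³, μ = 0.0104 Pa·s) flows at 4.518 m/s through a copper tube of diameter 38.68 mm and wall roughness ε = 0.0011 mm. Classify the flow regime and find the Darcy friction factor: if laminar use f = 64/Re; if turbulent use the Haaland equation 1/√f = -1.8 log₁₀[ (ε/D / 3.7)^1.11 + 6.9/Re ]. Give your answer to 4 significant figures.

Re = ρVD/μ = 859.7·4.518·0.03868/0.0104 = 1.445e+04.
Re > 4000 → turbulent. ε/D = 1.1e-06/0.03868 = 2.84e-05; Haaland: 1/√f = -1.8 log₁₀[2.1e-06 + 0.000478] = 5.974, so f = 0.02802.

f ≈ 0.02802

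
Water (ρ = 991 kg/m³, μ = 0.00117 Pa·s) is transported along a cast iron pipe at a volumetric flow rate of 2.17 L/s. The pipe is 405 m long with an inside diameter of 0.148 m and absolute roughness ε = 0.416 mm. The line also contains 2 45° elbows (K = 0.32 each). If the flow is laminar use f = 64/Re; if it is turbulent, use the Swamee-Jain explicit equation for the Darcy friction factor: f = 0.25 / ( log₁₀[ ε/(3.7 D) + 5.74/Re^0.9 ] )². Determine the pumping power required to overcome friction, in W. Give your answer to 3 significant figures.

Q = 2.17 L/s = 2.17/1000 = 0.00217 m³/s.
Cross-sectional area A = πD²/4 = π(0.148)²/4 = 0.0172 m²; mean velocity V = Q/A = 0.00217/0.0172 = 0.1261 m/s.
Reynolds number Re = ρVD/μ = 991 · 0.1261 · 0.148 / 0.00117 = 1.581e+04.
Re > 4000 → turbulent. Relative roughness ε/D = 0.000416/0.148 = 0.00281. Swamee-Jain: f = 0.25/(log₁₀[0.00281/3.7 + 5.74/1.581e+04^0.9])² = 0.25/(log₁₀[0.00076 + 0.000955])² = 0.25/(-2.766)² = 0.03268.
Total minor-loss coefficient ΣK = 2·0.32 = 0.64.
ΔP = [f·L/D + ΣK]·(ρV²/2) = [0.03268·405/0.148 + 0.64]·(991·0.1261²/2) = [89.42 + 0.64]·7.884 = 710 Pa.
Pumping power P = QΔP = 0.00217·710 = 1.541 W = 1.54 W.

P ≈ 1.54 W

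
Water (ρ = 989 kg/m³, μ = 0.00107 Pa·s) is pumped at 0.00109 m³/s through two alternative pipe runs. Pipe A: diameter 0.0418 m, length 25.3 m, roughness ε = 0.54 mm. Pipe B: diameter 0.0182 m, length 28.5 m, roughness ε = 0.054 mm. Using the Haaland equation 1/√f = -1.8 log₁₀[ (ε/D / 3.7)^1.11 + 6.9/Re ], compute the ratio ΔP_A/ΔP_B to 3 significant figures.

ΔP_A/ΔP_B ≈ 0.0215

Pipe A: V = Q/A = 0.00109/0.001372 = 0.7943 m/s; Re = 3.069e+04; ε/D = 0.0129; Haaland → f = 0.04303; ΔP_A = f(L/D)(ρV²/2) = 8126 Pa.
Pipe B: V = Q/A = 0.00109/0.0002602 = 4.19 m/s; Re = 7.048e+04; ε/D = 0.00297; Haaland → f = 0.02777; ΔP_B = f(L/D)(ρV²/2) = 3.776e+05 Pa.
ΔP_A/ΔP_B = 8126/3.776e+05 = 0.0215.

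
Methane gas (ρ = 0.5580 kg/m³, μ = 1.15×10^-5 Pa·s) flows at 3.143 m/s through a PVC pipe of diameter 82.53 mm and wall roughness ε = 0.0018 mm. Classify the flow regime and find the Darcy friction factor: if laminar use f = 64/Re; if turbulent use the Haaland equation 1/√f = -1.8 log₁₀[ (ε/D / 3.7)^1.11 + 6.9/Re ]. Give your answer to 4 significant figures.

f ≈ 0.02905

Re = ρVD/μ = 0.558·3.143·0.08253/1.15e-05 = 1.259e+04.
Re > 4000 → turbulent. ε/D = 1.8e-06/0.08253 = 2.18e-05; Haaland: 1/√f = -1.8 log₁₀[1.57e-06 + 0.000548] = 5.868, so f = 0.02905.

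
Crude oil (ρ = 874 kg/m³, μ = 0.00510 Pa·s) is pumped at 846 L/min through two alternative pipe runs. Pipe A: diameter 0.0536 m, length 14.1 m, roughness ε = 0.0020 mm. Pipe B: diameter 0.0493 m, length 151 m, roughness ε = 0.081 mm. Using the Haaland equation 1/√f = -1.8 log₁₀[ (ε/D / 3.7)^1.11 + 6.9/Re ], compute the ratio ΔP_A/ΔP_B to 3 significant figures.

Pipe A: V = Q/A = 0.0141/0.002256 = 6.249 m/s; Re = 5.74e+04; ε/D = 3.73e-05; Haaland → f = 0.02019; ΔP_A = f(L/D)(ρV²/2) = 9.063e+04 Pa.
Pipe B: V = Q/A = 0.0141/0.001909 = 7.386 m/s; Re = 6.241e+04; ε/D = 0.00164; Haaland → f = 0.02488; ΔP_B = f(L/D)(ρV²/2) = 1.817e+06 Pa.
ΔP_A/ΔP_B = 9.063e+04/1.817e+06 = 0.0499.

ΔP_A/ΔP_B ≈ 0.0499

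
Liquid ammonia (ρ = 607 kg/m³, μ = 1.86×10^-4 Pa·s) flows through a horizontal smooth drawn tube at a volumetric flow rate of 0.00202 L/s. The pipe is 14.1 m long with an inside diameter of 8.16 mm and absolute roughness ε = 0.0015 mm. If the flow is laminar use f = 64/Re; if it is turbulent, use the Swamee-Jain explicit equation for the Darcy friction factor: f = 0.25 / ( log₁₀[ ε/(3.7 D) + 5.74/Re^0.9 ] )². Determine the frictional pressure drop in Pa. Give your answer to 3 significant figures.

Q = 0.00202 L/s = 0.00202/1000 = 2.02e-06 m³/s.
Cross-sectional area A = πD²/4 = π(0.00816)²/4 = 5.23e-05 m²; mean velocity V = Q/A = 2.02e-06/5.23e-05 = 0.03863 m/s.
Reynolds number Re = ρVD/μ = 607 · 0.03863 · 0.00816 / 0.000186 = 1029.
Re < 2300 → laminar flow, so f = 64/Re = 64/1029 = 0.06222 (the turbulent correlation is not needed).
Darcy-Weisbach: ΔP = f(L/D)(ρV²/2) = 0.06222·(14.1/0.00816)·(607·0.03863²/2) = 0.06222·1728·0.4528 = 48.68 Pa.

ΔP ≈ 48.7 Pa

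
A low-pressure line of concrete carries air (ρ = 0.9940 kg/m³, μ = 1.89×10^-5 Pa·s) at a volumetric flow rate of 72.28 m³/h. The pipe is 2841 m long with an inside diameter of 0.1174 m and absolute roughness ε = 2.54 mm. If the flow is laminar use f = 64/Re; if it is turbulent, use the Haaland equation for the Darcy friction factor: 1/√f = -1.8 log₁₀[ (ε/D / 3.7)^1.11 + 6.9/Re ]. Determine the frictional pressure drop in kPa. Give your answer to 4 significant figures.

ΔP ≈ 2.205 kPa

Q = 72.28 m³/h = 72.28/3600 = 0.02008 m³/s.
Cross-sectional area A = πD²/4 = π(0.1174)²/4 = 0.01082 m²; mean velocity V = Q/A = 0.02008/0.01082 = 1.855 m/s.
Reynolds number Re = ρVD/μ = 0.994 · 1.855 · 0.1174 / 1.89e-05 = 1.145e+04.
Re > 4000 → turbulent. Relative roughness ε/D = 0.00254/0.1174 = 0.0216. Haaland: 1/√f = -1.8 log₁₀[(0.0216/3.7)^1.11 + 6.9/1.145e+04] = -1.8 log₁₀[0.00332 + 0.000603] = 4.331, so f = 0.0533.
Darcy-Weisbach: ΔP = f(L/D)(ρV²/2) = 0.0533·(2841/0.1174)·(0.994·1.855²/2) = 0.0533·2.42e+04·1.71 = 2205 Pa.
ΔP = 2205 Pa = 2.205 kPa.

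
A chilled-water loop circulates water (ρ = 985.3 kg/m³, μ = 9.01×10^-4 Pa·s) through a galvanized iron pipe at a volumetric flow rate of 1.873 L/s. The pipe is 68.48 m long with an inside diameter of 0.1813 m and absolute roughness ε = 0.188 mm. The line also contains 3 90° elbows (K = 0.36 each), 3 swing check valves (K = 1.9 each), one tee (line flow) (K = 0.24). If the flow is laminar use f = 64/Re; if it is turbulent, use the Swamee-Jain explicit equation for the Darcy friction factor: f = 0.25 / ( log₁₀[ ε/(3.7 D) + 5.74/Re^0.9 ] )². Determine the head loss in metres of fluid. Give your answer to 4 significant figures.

Q = 1.873 L/s = 1.873/1000 = 0.001873 m³/s.
Cross-sectional area A = πD²/4 = π(0.1813)²/4 = 0.02582 m²; mean velocity V = Q/A = 0.001873/0.02582 = 0.07255 m/s.
Reynolds number Re = ρVD/μ = 985.3 · 0.07255 · 0.1813 / 0.000901 = 1.438e+04.
Re > 4000 → turbulent. Relative roughness ε/D = 0.000188/0.1813 = 0.00104. Swamee-Jain: f = 0.25/(log₁₀[0.00104/3.7 + 5.74/1.438e+04^0.9])² = 0.25/(log₁₀[0.00028 + 0.00104])² = 0.25/(-2.88)² = 0.03015.
Total minor-loss coefficient ΣK = 3·0.36 + 3·1.9 + 1·0.24 = 7.02.
ΔP = [f·L/D + ΣK]·(ρV²/2) = [0.03015·68.48/0.1813 + 7.02]·(985.3·0.07255²/2) = [11.39 + 7.02]·2.593 = 47.74 Pa.
Head loss h_f = ΔP/(ρg) = 47.74/(985.3·9.81) = 0.004939 m.

h_f ≈ 0.004939 m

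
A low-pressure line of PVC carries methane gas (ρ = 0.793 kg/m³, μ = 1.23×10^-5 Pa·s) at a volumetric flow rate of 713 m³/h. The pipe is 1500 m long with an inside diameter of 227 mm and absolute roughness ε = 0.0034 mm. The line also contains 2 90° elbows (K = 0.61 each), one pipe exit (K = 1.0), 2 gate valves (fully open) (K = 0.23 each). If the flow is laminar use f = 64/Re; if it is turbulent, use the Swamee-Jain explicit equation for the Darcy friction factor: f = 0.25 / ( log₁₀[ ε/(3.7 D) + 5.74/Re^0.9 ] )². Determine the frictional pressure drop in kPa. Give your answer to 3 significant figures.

Q = 713 m³/h = 713/3600 = 0.1981 m³/s.
Cross-sectional area A = πD²/4 = π(0.227)²/4 = 0.04047 m²; mean velocity V = Q/A = 0.1981/0.04047 = 4.894 m/s.
Reynolds number Re = ρVD/μ = 0.793 · 4.894 · 0.227 / 1.23e-05 = 7.162e+04.
Re > 4000 → turbulent. Relative roughness ε/D = 3.4e-06/0.227 = 1.5e-05. Swamee-Jain: f = 0.25/(log₁₀[1.5e-05/3.7 + 5.74/7.162e+04^0.9])² = 0.25/(log₁₀[4.05e-06 + 0.000245])² = 0.25/(-3.604)² = 0.01925.
Total minor-loss coefficient ΣK = 2·0.61 + 1·1 + 2·0.23 = 2.68.
ΔP = [f·L/D + ΣK]·(ρV²/2) = [0.01925·1500/0.227 + 2.68]·(0.793·4.894²/2) = [127.2 + 2.68]·9.496 = 1234 Pa.
ΔP = 1234 Pa = 1.23 kPa.

ΔP ≈ 1.23 kPa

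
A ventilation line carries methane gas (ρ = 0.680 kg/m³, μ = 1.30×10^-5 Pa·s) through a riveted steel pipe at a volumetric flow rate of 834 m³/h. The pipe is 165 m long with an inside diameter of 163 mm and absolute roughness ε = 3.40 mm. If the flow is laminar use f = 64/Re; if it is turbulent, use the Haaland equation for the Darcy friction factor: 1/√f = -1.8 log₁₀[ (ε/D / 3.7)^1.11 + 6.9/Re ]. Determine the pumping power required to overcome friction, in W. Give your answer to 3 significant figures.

Q = 834 m³/h = 834/3600 = 0.2317 m³/s.
Cross-sectional area A = πD²/4 = π(0.163)²/4 = 0.02087 m²; mean velocity V = Q/A = 0.2317/0.02087 = 11.1 m/s.
Reynolds number Re = ρVD/μ = 0.68 · 11.1 · 0.163 / 1.3e-05 = 9.466e+04.
Re > 4000 → turbulent. Relative roughness ε/D = 0.0034/0.163 = 0.0209. Haaland: 1/√f = -1.8 log₁₀[(0.0209/3.7)^1.11 + 6.9/9.466e+04] = -1.8 log₁₀[0.00319 + 7.29e-05] = 4.476, so f = 0.04992.
Darcy-Weisbach: ΔP = f(L/D)(ρV²/2) = 0.04992·(165/0.163)·(0.68·11.1²/2) = 0.04992·1012·41.91 = 2118 Pa.
Pumping power P = QΔP = 0.2317·2118 = 490.6 W = 491 W.

P ≈ 491 W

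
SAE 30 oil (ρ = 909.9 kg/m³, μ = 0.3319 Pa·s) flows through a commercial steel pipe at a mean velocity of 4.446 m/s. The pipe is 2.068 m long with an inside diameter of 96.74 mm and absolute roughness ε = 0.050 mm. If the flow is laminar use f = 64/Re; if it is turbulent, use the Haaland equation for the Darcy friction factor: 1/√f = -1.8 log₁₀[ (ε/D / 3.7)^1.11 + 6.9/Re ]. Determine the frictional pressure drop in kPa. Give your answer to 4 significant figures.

Reynolds number Re = ρVD/μ = 909.9 · 4.446 · 0.09674 / 0.332 = 1179.
Re < 2300 → laminar flow, so f = 64/Re = 64/1179 = 0.05428 (the turbulent correlation is not needed).
Darcy-Weisbach: ΔP = f(L/D)(ρV²/2) = 0.05428·(2.068/0.09674)·(909.9·4.446²/2) = 0.05428·21.38·8993 = 1.043e+04 Pa.
ΔP = 1.043e+04 Pa = 10.43 kPa.

ΔP ≈ 10.43 kPa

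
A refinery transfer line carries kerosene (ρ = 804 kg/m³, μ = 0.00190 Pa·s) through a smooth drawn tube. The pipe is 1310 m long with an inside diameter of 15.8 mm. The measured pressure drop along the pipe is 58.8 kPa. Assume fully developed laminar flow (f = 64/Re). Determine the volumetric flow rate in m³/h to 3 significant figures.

For laminar flow, f = 64/Re with Re = ρVD/μ, so Darcy-Weisbach reduces to ΔP = 32μLV/D². Solving for V: V = ΔP·D²/(32μL) = 5.88e+04·(0.0158)²/(32·0.0019·1310) = 0.1843 m/s.
Check: Re = ρVD/μ = 804·0.1843·0.0158/0.0019 = 1232 < 2300, so the laminar assumption holds.
Q = V·A = 0.1843·(π/4·0.0158²) = 3.613e-05 m³/s = 0.130 m³/h.

Q ≈ 0.130 m³/h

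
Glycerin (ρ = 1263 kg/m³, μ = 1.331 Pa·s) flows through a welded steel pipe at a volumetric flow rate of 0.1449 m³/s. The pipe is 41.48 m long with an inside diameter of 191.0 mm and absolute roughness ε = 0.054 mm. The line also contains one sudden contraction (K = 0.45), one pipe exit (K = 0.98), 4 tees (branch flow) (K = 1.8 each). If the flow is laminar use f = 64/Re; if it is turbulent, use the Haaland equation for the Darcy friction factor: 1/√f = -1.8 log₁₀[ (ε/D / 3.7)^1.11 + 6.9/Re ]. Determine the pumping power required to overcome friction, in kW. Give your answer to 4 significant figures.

P ≈ 55.68 kW

Cross-sectional area A = πD²/4 = π(0.191)²/4 = 0.02865 m²; mean velocity V = Q/A = 0.1449/0.02865 = 5.057 m/s.
Reynolds number Re = ρVD/μ = 1263 · 5.057 · 0.191 / 1.33 = 916.6.
Re < 2300 → laminar flow, so f = 64/Re = 64/916.6 = 0.06982 (the turbulent correlation is not needed).
Total minor-loss coefficient ΣK = 1·0.45 + 1·0.98 + 4·1.8 = 8.63.
ΔP = [f·L/D + ΣK]·(ρV²/2) = [0.06982·41.48/0.191 + 8.63]·(1263·5.057²/2) = [15.16 + 8.63]·1.615e+04 = 3.843e+05 Pa.
Pumping power P = QΔP = 0.1449·3.843e+05 = 55684 W = 55.68 kW.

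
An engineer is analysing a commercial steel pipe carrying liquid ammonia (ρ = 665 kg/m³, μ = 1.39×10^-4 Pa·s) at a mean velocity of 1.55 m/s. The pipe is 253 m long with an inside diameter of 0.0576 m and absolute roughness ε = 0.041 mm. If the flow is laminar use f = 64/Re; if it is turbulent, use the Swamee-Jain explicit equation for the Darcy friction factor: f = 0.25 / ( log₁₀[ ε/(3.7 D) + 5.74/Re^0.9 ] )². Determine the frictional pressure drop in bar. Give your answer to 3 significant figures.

ΔP ≈ 0.670 bar

Reynolds number Re = ρVD/μ = 665 · 1.55 · 0.0576 / 0.000139 = 4.271e+05.
Re > 4000 → turbulent. Relative roughness ε/D = 4.1e-05/0.0576 = 0.000712. Swamee-Jain: f = 0.25/(log₁₀[0.000712/3.7 + 5.74/4.271e+05^0.9])² = 0.25/(log₁₀[0.000192 + 4.91e-05])² = 0.25/(-3.617)² = 0.01911.
Darcy-Weisbach: ΔP = f(L/D)(ρV²/2) = 0.01911·(253/0.0576)·(665·1.55²/2) = 0.01911·4392·798.8 = 6.705e+04 Pa.
ΔP = 6.705e+04 Pa = 0.670 bar.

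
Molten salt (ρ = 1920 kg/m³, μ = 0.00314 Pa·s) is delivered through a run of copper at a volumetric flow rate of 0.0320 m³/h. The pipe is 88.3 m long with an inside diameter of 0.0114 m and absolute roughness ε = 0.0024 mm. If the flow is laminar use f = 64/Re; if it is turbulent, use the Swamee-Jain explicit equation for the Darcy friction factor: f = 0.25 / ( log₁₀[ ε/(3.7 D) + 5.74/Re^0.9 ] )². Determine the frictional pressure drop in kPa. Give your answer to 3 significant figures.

ΔP ≈ 5.95 kPa

Q = 0.0320 m³/h = 0.0320/3600 = 8.889e-06 m³/s.
Cross-sectional area A = πD²/4 = π(0.0114)²/4 = 0.0001021 m²; mean velocity V = Q/A = 8.889e-06/0.0001021 = 0.08709 m/s.
Reynolds number Re = ρVD/μ = 1920 · 0.08709 · 0.0114 / 0.00314 = 607.
Re < 2300 → laminar flow, so f = 64/Re = 64/607 = 0.1054 (the turbulent correlation is not needed).
Darcy-Weisbach: ΔP = f(L/D)(ρV²/2) = 0.1054·(88.3/0.0114)·(1920·0.08709²/2) = 0.1054·7746·7.281 = 5945 Pa.
ΔP = 5945 Pa = 5.95 kPa.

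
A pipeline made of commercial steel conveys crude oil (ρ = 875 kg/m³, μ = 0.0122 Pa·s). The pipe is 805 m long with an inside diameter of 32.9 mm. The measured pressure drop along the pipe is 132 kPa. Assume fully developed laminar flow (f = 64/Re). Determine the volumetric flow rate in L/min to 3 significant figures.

Q ≈ 23.2 L/min

For laminar flow, f = 64/Re with Re = ρVD/μ, so Darcy-Weisbach reduces to ΔP = 32μLV/D². Solving for V: V = ΔP·D²/(32μL) = 1.32e+05·(0.0329)²/(32·0.0122·805) = 0.4546 m/s.
Check: Re = ρVD/μ = 875·0.4546·0.0329/0.0122 = 1073 < 2300, so the laminar assumption holds.
Q = V·A = 0.4546·(π/4·0.0329²) = 0.0003865 m³/s = 23.2 L/min.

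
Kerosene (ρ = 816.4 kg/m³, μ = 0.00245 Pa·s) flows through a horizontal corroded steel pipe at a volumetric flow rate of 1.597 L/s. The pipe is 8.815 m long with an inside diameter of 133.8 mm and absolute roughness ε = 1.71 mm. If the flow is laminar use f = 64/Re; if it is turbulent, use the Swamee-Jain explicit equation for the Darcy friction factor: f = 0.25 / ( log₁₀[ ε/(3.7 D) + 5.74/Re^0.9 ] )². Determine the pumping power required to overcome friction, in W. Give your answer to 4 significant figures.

P ≈ 0.02827 W

Q = 1.597 L/s = 1.597/1000 = 0.001597 m³/s.
Cross-sectional area A = πD²/4 = π(0.1338)²/4 = 0.01406 m²; mean velocity V = Q/A = 0.001597/0.01406 = 0.1136 m/s.
Reynolds number Re = ρVD/μ = 816.4 · 0.1136 · 0.1338 / 0.00245 = 5064.
Re > 4000 → turbulent. Relative roughness ε/D = 0.00171/0.1338 = 0.0128. Swamee-Jain: f = 0.25/(log₁₀[0.0128/3.7 + 5.74/5064^0.9])² = 0.25/(log₁₀[0.00345 + 0.00266])² = 0.25/(-2.214)² = 0.05102.
Darcy-Weisbach: ΔP = f(L/D)(ρV²/2) = 0.05102·(8.815/0.1338)·(816.4·0.1136²/2) = 0.05102·65.88·5.266 = 17.7 Pa.
Pumping power P = QΔP = 0.001597·17.7 = 0.028266 W = 0.02827 W.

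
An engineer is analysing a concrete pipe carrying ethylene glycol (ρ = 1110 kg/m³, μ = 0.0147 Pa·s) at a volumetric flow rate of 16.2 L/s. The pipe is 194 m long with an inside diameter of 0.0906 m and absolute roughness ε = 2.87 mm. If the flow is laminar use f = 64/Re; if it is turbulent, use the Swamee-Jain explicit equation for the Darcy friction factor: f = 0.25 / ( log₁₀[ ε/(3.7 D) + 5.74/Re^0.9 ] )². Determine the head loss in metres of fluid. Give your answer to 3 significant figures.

h_f ≈ 42.0 m

Q = 16.2 L/s = 16.2/1000 = 0.0162 m³/s.
Cross-sectional area A = πD²/4 = π(0.0906)²/4 = 0.006447 m²; mean velocity V = Q/A = 0.0162/0.006447 = 2.513 m/s.
Reynolds number Re = ρVD/μ = 1110 · 2.513 · 0.0906 / 0.0147 = 1.719e+04.
Re > 4000 → turbulent. Relative roughness ε/D = 0.00287/0.0906 = 0.0317. Swamee-Jain: f = 0.25/(log₁₀[0.0317/3.7 + 5.74/1.719e+04^0.9])² = 0.25/(log₁₀[0.00856 + 0.000885])² = 0.25/(-2.025)² = 0.06098.
Darcy-Weisbach: ΔP = f(L/D)(ρV²/2) = 0.06098·(194/0.0906)·(1110·2.513²/2) = 0.06098·2141·3505 = 4.576e+05 Pa.
Head loss h_f = ΔP/(ρg) = 4.576e+05/(1110·9.81) = 42.0 m.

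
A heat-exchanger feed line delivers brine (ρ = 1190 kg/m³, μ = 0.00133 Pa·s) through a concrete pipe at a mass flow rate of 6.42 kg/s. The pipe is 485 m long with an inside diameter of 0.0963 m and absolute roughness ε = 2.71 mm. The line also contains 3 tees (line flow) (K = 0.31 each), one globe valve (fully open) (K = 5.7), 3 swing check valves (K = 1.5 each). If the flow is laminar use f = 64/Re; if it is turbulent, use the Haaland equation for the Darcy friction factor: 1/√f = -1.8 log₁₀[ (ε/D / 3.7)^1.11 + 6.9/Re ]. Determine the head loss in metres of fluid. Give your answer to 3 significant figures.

h_f ≈ 8.24 m

A = πD²/4 = π(0.0963)²/4 = 0.007284 m²; mean velocity V = ṁ/(ρA) = 6.42/(1190 · 0.007284) = 0.7407 m/s.
Reynolds number Re = ρVD/μ = 1190 · 0.7407 · 0.0963 / 0.00133 = 6.382e+04.
Re > 4000 → turbulent. Relative roughness ε/D = 0.00271/0.0963 = 0.0281. Haaland: 1/√f = -1.8 log₁₀[(0.0281/3.7)^1.11 + 6.9/6.382e+04] = -1.8 log₁₀[0.00445 + 0.000108] = 4.215, so f = 0.05629.
Total minor-loss coefficient ΣK = 3·0.31 + 1·5.7 + 3·1.5 = 11.1.
ΔP = [f·L/D + ΣK]·(ρV²/2) = [0.05629·485/0.0963 + 11.1]·(1190·0.7407²/2) = [283.5 + 11.1]·326.4 = 9.619e+04 Pa.
Head loss h_f = ΔP/(ρg) = 9.619e+04/(1190·9.81) = 8.24 m.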